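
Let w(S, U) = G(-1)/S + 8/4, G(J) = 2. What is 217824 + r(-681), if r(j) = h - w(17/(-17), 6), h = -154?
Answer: 217670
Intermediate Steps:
w(S, U) = 2 + 2/S (w(S, U) = 2/S + 8/4 = 2/S + 8*(¼) = 2/S + 2 = 2 + 2/S)
r(j) = -154 (r(j) = -154 - (2 + 2/((17/(-17)))) = -154 - (2 + 2/((17*(-1/17)))) = -154 - (2 + 2/(-1)) = -154 - (2 + 2*(-1)) = -154 - (2 - 2) = -154 - 1*0 = -154 + 0 = -154)
217824 + r(-681) = 217824 - 154 = 217670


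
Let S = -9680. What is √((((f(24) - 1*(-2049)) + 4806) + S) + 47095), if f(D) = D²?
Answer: √44846 ≈ 211.77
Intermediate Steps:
√((((f(24) - 1*(-2049)) + 4806) + S) + 47095) = √((((24² - 1*(-2049)) + 4806) - 9680) + 47095) = √((((576 + 2049) + 4806) - 9680) + 47095) = √(((2625 + 4806) - 9680) + 47095) = √((7431 - 9680) + 47095) = √(-2249 + 47095) = √44846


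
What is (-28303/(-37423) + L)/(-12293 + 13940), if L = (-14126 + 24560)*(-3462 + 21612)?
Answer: 7087059241603/61635681 ≈ 1.1498e+5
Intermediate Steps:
L = 189377100 (L = 10434*18150 = 189377100)
(-28303/(-37423) + L)/(-12293 + 13940) = (-28303/(-37423) + 189377100)/(-12293 + 13940) = (-28303*(-1/37423) + 189377100)/1647 = (28303/37423 + 189377100)*(1/1647) = (7087059241603/37423)*(1/1647) = 7087059241603/61635681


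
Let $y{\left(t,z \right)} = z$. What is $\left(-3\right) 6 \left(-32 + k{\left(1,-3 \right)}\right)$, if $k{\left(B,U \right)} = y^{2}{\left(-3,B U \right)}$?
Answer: $414$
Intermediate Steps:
$k{\left(B,U \right)} = B^{2} U^{2}$ ($k{\left(B,U \right)} = \left(B U\right)^{2} = B^{2} U^{2}$)
$\left(-3\right) 6 \left(-32 + k{\left(1,-3 \right)}\right) = \left(-3\right) 6 \left(-32 + 1^{2} \left(-3\right)^{2}\right) = - 18 \left(-32 + 1 \cdot 9\right) = - 18 \left(-32 + 9\right) = \left(-18\right) \left(-23\right) = 414$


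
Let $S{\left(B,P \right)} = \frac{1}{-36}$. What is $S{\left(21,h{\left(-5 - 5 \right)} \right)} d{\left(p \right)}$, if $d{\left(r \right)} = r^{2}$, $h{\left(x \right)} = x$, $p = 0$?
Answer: $0$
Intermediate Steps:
$S{\left(B,P \right)} = - \frac{1}{36}$
$S{\left(21,h{\left(-5 - 5 \right)} \right)} d{\left(p \right)} = - \frac{0^{2}}{36} = \left(- \frac{1}{36}\right) 0 = 0$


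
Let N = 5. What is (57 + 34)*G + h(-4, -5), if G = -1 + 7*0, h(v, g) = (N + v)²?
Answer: -90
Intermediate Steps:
h(v, g) = (5 + v)²
G = -1 (G = -1 + 0 = -1)
(57 + 34)*G + h(-4, -5) = (57 + 34)*(-1) + (5 - 4)² = 91*(-1) + 1² = -91 + 1 = -90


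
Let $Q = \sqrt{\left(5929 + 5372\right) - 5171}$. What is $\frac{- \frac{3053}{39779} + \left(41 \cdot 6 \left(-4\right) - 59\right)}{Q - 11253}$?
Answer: $\frac{466915665150}{5036971282741} + \frac{41492550 \sqrt{6130}}{5036971282741} \approx 0.093343$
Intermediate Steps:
$Q = \sqrt{6130}$ ($Q = \sqrt{11301 - 5171} = \sqrt{6130} \approx 78.294$)
$\frac{- \frac{3053}{39779} + \left(41 \cdot 6 \left(-4\right) - 59\right)}{Q - 11253} = \frac{- \frac{3053}{39779} + \left(41 \cdot 6 \left(-4\right) - 59\right)}{\sqrt{6130} - 11253} = \frac{\left(-3053\right) \frac{1}{39779} + \left(41 \left(-24\right) - 59\right)}{-11253 + \sqrt{6130}} = \frac{- \frac{3053}{39779} - 1043}{-11253 + \sqrt{6130}} = - \frac{41492550}{39779 \left(-11253 + \sqrt{6130}\right)}$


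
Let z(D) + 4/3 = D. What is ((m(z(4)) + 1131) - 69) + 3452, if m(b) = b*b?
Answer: 40690/9 ≈ 4521.1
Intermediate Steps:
z(D) = -4/3 + D
m(b) = b²
((m(z(4)) + 1131) - 69) + 3452 = (((-4/3 + 4)² + 1131) - 69) + 3452 = (((8/3)² + 1131) - 69) + 3452 = ((64/9 + 1131) - 69) + 3452 = (10243/9 - 69) + 3452 = 9622/9 + 3452 = 40690/9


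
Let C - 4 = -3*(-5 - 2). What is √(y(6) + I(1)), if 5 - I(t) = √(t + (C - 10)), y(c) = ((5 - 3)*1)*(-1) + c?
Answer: √5 ≈ 2.2361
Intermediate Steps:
C = 25 (C = 4 - 3*(-5 - 2) = 4 - 3*(-7) = 4 + 21 = 25)
y(c) = -2 + c (y(c) = (2*1)*(-1) + c = 2*(-1) + c = -2 + c)
I(t) = 5 - √(15 + t) (I(t) = 5 - √(t + (25 - 10)) = 5 - √(t + 15) = 5 - √(15 + t))
√(y(6) + I(1)) = √((-2 + 6) + (5 - √(15 + 1))) = √(4 + (5 - √16)) = √(4 + (5 - 1*4)) = √(4 + (5 - 4)) = √(4 + 1) = √5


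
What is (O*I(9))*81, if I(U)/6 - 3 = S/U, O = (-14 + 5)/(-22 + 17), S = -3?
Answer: 11664/5 ≈ 2332.8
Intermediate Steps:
O = 9/5 (O = -9/(-5) = -9*(-⅕) = 9/5 ≈ 1.8000)
I(U) = 18 - 18/U (I(U) = 18 + 6*(-3/U) = 18 - 18/U)
(O*I(9))*81 = (9*(18 - 18/9)/5)*81 = (9*(18 - 18*⅑)/5)*81 = (9*(18 - 2)/5)*81 = ((9/5)*16)*81 = (144/5)*81 = 11664/5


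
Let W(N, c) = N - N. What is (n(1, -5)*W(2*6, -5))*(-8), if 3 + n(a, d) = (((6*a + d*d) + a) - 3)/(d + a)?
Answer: 0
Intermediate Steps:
W(N, c) = 0
n(a, d) = -3 + (-3 + d**2 + 7*a)/(a + d) (n(a, d) = -3 + (((6*a + d*d) + a) - 3)/(d + a) = -3 + (((6*a + d**2) + a) - 3)/(a + d) = -3 + (((d**2 + 6*a) + a) - 3)/(a + d) = -3 + ((d**2 + 7*a) - 3)/(a + d) = -3 + (-3 + d**2 + 7*a)/(a + d))
(n(1, -5)*W(2*6, -5))*(-8) = (((-3 + (-5)**2 - 3*(-5) + 4*1)/(1 - 5))*0)*(-8) = (((-3 + 25 + 15 + 4)/(-4))*0)*(-8) = (-1/4*41*0)*(-8) = -41/4*0*(-8) = 0*(-8) = 0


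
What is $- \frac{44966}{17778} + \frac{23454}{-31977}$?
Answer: $- \frac{103046833}{31582617} \approx -3.2628$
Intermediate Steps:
$- \frac{44966}{17778} + \frac{23454}{-31977} = \left(-44966\right) \frac{1}{17778} + 23454 \left(- \frac{1}{31977}\right) = - \frac{22483}{8889} - \frac{2606}{3553} = - \frac{103046833}{31582617}$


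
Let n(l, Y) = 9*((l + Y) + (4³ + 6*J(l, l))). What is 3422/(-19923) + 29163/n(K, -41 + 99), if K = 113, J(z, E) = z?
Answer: 706125/209077 ≈ 3.3773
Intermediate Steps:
n(l, Y) = 576 + 9*Y + 63*l (n(l, Y) = 9*((l + Y) + (4³ + 6*l)) = 9*((Y + l) + (64 + 6*l)) = 9*(64 + Y + 7*l) = 576 + 9*Y + 63*l)
3422/(-19923) + 29163/n(K, -41 + 99) = 3422/(-19923) + 29163/(576 + 9*(-41 + 99) + 63*113) = 3422*(-1/19923) + 29163/(576 + 9*58 + 7119) = -118/687 + 29163/(576 + 522 + 7119) = -118/687 + 29163/8217 = -118/687 + 29163*(1/8217) = -118/687 + 9721/2739 = 706125/209077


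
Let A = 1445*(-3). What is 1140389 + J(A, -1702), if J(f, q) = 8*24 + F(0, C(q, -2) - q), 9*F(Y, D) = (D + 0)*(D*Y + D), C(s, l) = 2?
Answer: 1463205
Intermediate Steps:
A = -4335
F(Y, D) = D*(D + D*Y)/9 (F(Y, D) = ((D + 0)*(D*Y + D))/9 = (D*(D + D*Y))/9 = D*(D + D*Y)/9)
J(f, q) = 192 + (2 - q)²/9 (J(f, q) = 8*24 + (2 - q)²*(1 + 0)/9 = 192 + (⅑)*(2 - q)²*1 = 192 + (2 - q)²/9)
1140389 + J(A, -1702) = 1140389 + (192 + (-2 - 1702)²/9) = 1140389 + (192 + (⅑)*(-1704)²) = 1140389 + (192 + (⅑)*2903616) = 1140389 + (192 + 322624) = 1140389 + 322816 = 1463205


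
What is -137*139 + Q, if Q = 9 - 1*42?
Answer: -19076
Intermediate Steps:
Q = -33 (Q = 9 - 42 = -33)
-137*139 + Q = -137*139 - 33 = -19043 - 33 = -19076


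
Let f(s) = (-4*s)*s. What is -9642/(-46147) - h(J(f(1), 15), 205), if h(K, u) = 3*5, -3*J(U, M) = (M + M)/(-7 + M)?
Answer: -682563/46147 ≈ -14.791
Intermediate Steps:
f(s) = -4*s**2
J(U, M) = -2*M/(3*(-7 + M)) (J(U, M) = -(M + M)/(3*(-7 + M)) = -2*M/(3*(-7 + M)))
h(K, u) = 15
-9642/(-46147) - h(J(f(1), 15), 205) = -9642/(-46147) - 1*15 = -9642*(-1/46147) - 15 = 9642/46147 - 15 = -682563/46147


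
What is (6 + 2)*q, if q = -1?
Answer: -8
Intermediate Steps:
(6 + 2)*q = (6 + 2)*(-1) = 8*(-1) = -8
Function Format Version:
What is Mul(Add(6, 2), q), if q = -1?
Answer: -8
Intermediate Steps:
Mul(Add(6, 2), q) = Mul(Add(6, 2), -1) = Mul(8, -1) = -8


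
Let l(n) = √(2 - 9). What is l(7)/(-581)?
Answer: -I*√7/581 ≈ -0.0045538*I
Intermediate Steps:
l(n) = I*√7 (l(n) = √(-7) = I*√7)
l(7)/(-581) = (I*√7)/(-581) = (I*√7)*(-1/581) = -I*√7/581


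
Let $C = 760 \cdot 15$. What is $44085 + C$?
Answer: $55485$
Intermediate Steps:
$C = 11400$
$44085 + C = 44085 + 11400 = 55485$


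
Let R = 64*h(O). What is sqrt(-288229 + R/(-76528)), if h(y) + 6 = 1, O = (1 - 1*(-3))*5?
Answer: I*sqrt(6593840389721)/4783 ≈ 536.87*I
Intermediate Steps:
O = 20 (O = (1 + 3)*5 = 4*5 = 20)
h(y) = -5 (h(y) = -6 + 1 = -5)
R = -320 (R = 64*(-5) = -320)
sqrt(-288229 + R/(-76528)) = sqrt(-288229 - 320/(-76528)) = sqrt(-288229 - 320*(-1/76528)) = sqrt(-288229 + 20/4783) = sqrt(-1378599287/4783) = I*sqrt(6593840389721)/4783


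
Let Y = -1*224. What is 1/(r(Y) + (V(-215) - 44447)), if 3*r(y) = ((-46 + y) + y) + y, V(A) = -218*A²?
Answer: -3/30365209 ≈ -9.8797e-8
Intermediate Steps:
Y = -224
r(y) = -46/3 + y (r(y) = (((-46 + y) + y) + y)/3 = ((-46 + 2*y) + y)/3 = (-46 + 3*y)/3 = -46/3 + y)
1/(r(Y) + (V(-215) - 44447)) = 1/((-46/3 - 224) + (-218*(-215)² - 44447)) = 1/(-718/3 + (-218*46225 - 44447)) = 1/(-718/3 + (-10077050 - 44447)) = 1/(-718/3 - 10121497) = 1/(-30365209/3) = -3/30365209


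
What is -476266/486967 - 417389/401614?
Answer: -394529762487/195572764738 ≈ -2.0173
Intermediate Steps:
-476266/486967 - 417389/401614 = -394529762487/195572764738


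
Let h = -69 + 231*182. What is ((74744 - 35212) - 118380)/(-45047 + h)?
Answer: 39424/1537 ≈ 25.650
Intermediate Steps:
h = 41973 (h = -69 + 42042 = 41973)
((74744 - 35212) - 118380)/(-45047 + h) = ((74744 - 35212) - 118380)/(-45047 + 41973) = (39532 - 118380)/(-3074) = -78848*(-1/3074) = 39424/1537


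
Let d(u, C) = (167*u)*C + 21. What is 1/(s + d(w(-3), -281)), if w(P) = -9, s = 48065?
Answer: 1/470429 ≈ 2.1257e-6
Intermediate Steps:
d(u, C) = 21 + 167*C*u (d(u, C) = 167*C*u + 21 = 21 + 167*C*u)
1/(s + d(w(-3), -281)) = 1/(48065 + (21 + 167*(-281)*(-9))) = 1/(48065 + (21 + 422343)) = 1/(48065 + 422364) = 1/470429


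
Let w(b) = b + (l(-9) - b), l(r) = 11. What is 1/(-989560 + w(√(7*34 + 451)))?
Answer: -1/989549 ≈ -1.0106e-6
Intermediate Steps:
w(b) = 11 (w(b) = b + (11 - b) = 11)
1/(-989560 + w(√(7*34 + 451))) = 1/(-989560 + 11) = 1/(-989549) = -1/989549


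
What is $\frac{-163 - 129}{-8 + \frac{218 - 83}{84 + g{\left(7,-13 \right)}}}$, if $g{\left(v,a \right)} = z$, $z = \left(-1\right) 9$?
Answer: $\frac{1460}{31} \approx 47.097$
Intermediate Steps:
$z = -9$
$g{\left(v,a \right)} = -9$
$\frac{-163 - 129}{-8 + \frac{218 - 83}{84 + g{\left(7,-13 \right)}}} = \frac{-163 - 129}{-8 + \frac{218 - 83}{84 - 9}} = - \frac{292}{-8 + \frac{135}{75}} = - \frac{292}{-8 + 135 \cdot \frac{1}{75}} = - \frac{292}{-8 + \frac{9}{5}} = - \frac{292}{- \frac{31}{5}} = \left(-292\right) \left(- \frac{5}{31}\right) = \frac{1460}{31}$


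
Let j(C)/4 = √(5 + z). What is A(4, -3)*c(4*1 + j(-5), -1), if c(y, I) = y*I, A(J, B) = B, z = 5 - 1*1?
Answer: 48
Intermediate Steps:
z = 4 (z = 5 - 1 = 4)
j(C) = 12 (j(C) = 4*√(5 + 4) = 4*√9 = 4*3 = 12)
c(y, I) = I*y
A(4, -3)*c(4*1 + j(-5), -1) = -(-3)*(4*1 + 12) = -(-3)*(4 + 12) = -(-3)*16 = -3*(-16) = 48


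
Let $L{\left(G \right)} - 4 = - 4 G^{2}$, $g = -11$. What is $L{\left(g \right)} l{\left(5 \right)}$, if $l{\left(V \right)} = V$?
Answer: $-2400$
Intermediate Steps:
$L{\left(G \right)} = 4 - 4 G^{2}$
$L{\left(g \right)} l{\left(5 \right)} = \left(4 - 4 \left(-11\right)^{2}\right) 5 = \left(4 - 484\right) 5 = \left(-480\right) 5 = -2400$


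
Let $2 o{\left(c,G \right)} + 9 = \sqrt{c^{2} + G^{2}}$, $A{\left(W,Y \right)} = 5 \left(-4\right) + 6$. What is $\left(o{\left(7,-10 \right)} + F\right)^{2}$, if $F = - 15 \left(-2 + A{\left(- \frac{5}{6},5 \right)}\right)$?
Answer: $\frac{\left(471 + \sqrt{149}\right)^{2}}{4} \approx 58372.0$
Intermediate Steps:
$A{\left(W,Y \right)} = -14$ ($A{\left(W,Y \right)} = -20 + 6 = -14$)
$F = 240$ ($F = - 15 \left(-2 - 14\right) = \left(-15\right) \left(-16\right) = 240$)
$o{\left(c,G \right)} = - \frac{9}{2} + \frac{\sqrt{G^{2} + c^{2}}}{2}$ ($o{\left(c,G \right)} = - \frac{9}{2} + \frac{\sqrt{c^{2} + G^{2}}}{2} = - \frac{9}{2} + \frac{\sqrt{G^{2} + c^{2}}}{2}$)
$\left(o{\left(7,-10 \right)} + F\right)^{2} = \left(\left(- \frac{9}{2} + \frac{\sqrt{\left(-10\right)^{2} + 7^{2}}}{2}\right) + 240\right)^{2} = \left(\left(- \frac{9}{2} + \frac{\sqrt{100 + 49}}{2}\right) + 240\right)^{2} = \left(\left(- \frac{9}{2} + \frac{\sqrt{149}}{2}\right) + 240\right)^{2} = \left(\frac{471}{2} + \frac{\sqrt{149}}{2}\right)^{2}$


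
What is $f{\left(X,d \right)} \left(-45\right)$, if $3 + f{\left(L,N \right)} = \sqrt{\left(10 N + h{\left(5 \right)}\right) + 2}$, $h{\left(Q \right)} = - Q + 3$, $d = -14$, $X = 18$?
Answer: $135 - 90 i \sqrt{35} \approx 135.0 - 532.45 i$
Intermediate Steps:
$h{\left(Q \right)} = 3 - Q$
$f{\left(L,N \right)} = -3 + \sqrt{10} \sqrt{N}$ ($f{\left(L,N \right)} = -3 + \sqrt{\left(10 N + \left(3 - 5\right)\right) + 2} = -3 + \sqrt{\left(10 N - 2\right) + 2} = -3 + \sqrt{\left(-2 + 10 N\right) + 2} = -3 + \sqrt{10 N} = -3 + \sqrt{10} \sqrt{N}$)
$f{\left(X,d \right)} \left(-45\right) = \left(-3 + \sqrt{10} \sqrt{-14}\right) \left(-45\right) = \left(-3 + \sqrt{10} i \sqrt{14}\right) \left(-45\right) = \left(-3 + 2 i \sqrt{35}\right) \left(-45\right) = 135 - 90 i \sqrt{35}$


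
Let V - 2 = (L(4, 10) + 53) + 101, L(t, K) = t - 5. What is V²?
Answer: 24025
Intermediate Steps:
L(t, K) = -5 + t
V = 155 (V = 2 + (((-5 + 4) + 53) + 101) = 2 + ((-1 + 53) + 101) = 2 + (52 + 101) = 2 + 153 = 155)
V² = 155² = 24025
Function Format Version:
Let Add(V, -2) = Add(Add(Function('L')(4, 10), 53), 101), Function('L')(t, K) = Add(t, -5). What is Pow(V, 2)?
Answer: 24025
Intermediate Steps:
Function('L')(t, K) = Add(-5, t)
V = 155 (V = Add(2, Add(Add(Add(-5, 4), 53), 101)) = Add(2, Add(Add(-1, 53), 101)) = Add(2, Add(52, 101)) = Add(2, 153) = 155)
Pow(V, 2) = Pow(155, 2) = 24025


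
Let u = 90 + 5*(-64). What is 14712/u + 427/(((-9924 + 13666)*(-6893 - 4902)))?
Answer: -9276314627/145021210 ≈ -63.965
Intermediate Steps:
u = -230 (u = 90 - 320 = -230)
14712/u + 427/(((-9924 + 13666)*(-6893 - 4902))) = 14712/(-230) + 427/(((-9924 + 13666)*(-6893 - 4902))) = 14712*(-1/230) + 427/((3742*(-11795))) = -7356/115 + 427/(-44136890) = -7356/115 + 427*(-1/44136890) = -7356/115 - 61/6305270 = -9276314627/145021210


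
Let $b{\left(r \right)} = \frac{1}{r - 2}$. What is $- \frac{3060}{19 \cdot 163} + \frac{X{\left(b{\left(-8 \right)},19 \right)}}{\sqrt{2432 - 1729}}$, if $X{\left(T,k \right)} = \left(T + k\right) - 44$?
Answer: $- \frac{3060}{3097} - \frac{251 \sqrt{703}}{7030} \approx -1.9347$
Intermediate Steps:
$b{\left(r \right)} = \frac{1}{-2 + r}$
$X{\left(T,k \right)} = -44 + T + k$
$- \frac{3060}{19 \cdot 163} + \frac{X{\left(b{\left(-8 \right)},19 \right)}}{\sqrt{2432 - 1729}} = - \frac{3060}{19 \cdot 163} + \frac{-44 + \frac{1}{-2 - 8} + 19}{\sqrt{2432 - 1729}} = - \frac{3060}{3097} + \frac{-44 + \frac{1}{-10} + 19}{\sqrt{703}} = \left(-3060\right) \frac{1}{3097} + \left(-44 - \frac{1}{10} + 19\right) \frac{\sqrt{703}}{703} = - \frac{3060}{3097} - \frac{251 \frac{\sqrt{703}}{703}}{10} = - \frac{3060}{3097} - \frac{251 \sqrt{703}}{7030}$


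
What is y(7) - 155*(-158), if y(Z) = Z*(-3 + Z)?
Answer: 24518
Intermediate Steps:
y(7) - 155*(-158) = 7*(-3 + 7) - 155*(-158) = 7*4 + 24490 = 28 + 24490 = 24518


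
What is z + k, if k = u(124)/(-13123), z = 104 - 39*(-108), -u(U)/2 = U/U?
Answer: 56638870/13123 ≈ 4316.0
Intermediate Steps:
u(U) = -2 (u(U) = -2*U/U = -2*1 = -2)
z = 4316 (z = 104 + 4212 = 4316)
k = 2/13123 (k = -2/(-13123) = -2*(-1/13123) = 2/13123 ≈ 0.00015240)
z + k = 4316 + 2/13123 = 56638870/13123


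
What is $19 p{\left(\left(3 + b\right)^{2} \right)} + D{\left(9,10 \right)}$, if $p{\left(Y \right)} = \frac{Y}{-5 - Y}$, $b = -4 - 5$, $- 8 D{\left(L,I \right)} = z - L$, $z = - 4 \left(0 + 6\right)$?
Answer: $- \frac{4119}{328} \approx -12.558$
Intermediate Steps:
$z = -24$ ($z = \left(-4\right) 6 = -24$)
$D{\left(L,I \right)} = 3 + \frac{L}{8}$ ($D{\left(L,I \right)} = - \frac{-24 - L}{8} = 3 + \frac{L}{8}$)
$b = -9$ ($b = -4 - 5 = -9$)
$19 p{\left(\left(3 + b\right)^{2} \right)} + D{\left(9,10 \right)} = 19 \left(- \frac{\left(3 - 9\right)^{2}}{5 + \left(3 - 9\right)^{2}}\right) + \left(3 + \frac{1}{8} \cdot 9\right) = 19 \left(- \frac{\left(-6\right)^{2}}{5 + \left(-6\right)^{2}}\right) + \left(3 + \frac{9}{8}\right) = 19 \left(\left(-1\right) 36 \frac{1}{5 + 36}\right) + \frac{33}{8} = 19 \left(\left(-1\right) 36 \cdot \frac{1}{41}\right) + \frac{33}{8} = 19 \left(- \frac{36}{41}\right) + \frac{33}{8} = - \frac{684}{41} + \frac{33}{8} = - \frac{4119}{328}$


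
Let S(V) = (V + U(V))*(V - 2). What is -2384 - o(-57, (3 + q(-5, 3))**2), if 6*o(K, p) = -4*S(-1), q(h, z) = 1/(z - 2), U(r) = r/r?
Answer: -2384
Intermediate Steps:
U(r) = 1
q(h, z) = 1/(-2 + z)
S(V) = (1 + V)*(-2 + V) (S(V) = (V + 1)*(V - 2) = (1 + V)*(-2 + V))
o(K, p) = 0 (o(K, p) = (-4*(-2 + (-1)**2 - 1*(-1)))/6 = (-4*(-2 + 1 + 1))/6 = (-4*0)/6 = (1/6)*0 = 0)
-2384 - o(-57, (3 + q(-5, 3))**2) = -2384 - 1*0 = -2384 + 0 = -2384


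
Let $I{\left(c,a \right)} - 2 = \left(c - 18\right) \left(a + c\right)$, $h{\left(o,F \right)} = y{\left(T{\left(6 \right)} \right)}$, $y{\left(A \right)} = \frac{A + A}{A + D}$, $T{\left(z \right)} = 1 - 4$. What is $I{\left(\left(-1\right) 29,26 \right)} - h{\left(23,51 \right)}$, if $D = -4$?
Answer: $\frac{995}{7} \approx 142.14$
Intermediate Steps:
$T{\left(z \right)} = -3$
$y{\left(A \right)} = \frac{2 A}{-4 + A}$ ($y{\left(A \right)} = \frac{A + A}{A - 4} = \frac{2 A}{-4 + A}$)
$h{\left(o,F \right)} = \frac{6}{7}$ ($h{\left(o,F \right)} = 2 \left(-3\right) \frac{1}{-4 - 3} = 2 \left(-3\right) \frac{1}{-7} = 2 \left(-3\right) \left(- \frac{1}{7}\right) = \frac{6}{7}$)
$I{\left(c,a \right)} = 2 + \left(-18 + c\right) \left(a + c\right)$ ($I{\left(c,a \right)} = 2 + \left(c - 18\right) \left(a + c\right) = 2 + \left(-18 + c\right) \left(a + c\right)$)
$I{\left(\left(-1\right) 29,26 \right)} - h{\left(23,51 \right)} = \left(2 + \left(\left(-1\right) 29\right)^{2} - 468 - 18 \left(\left(-1\right) 29\right) + 26 \left(\left(-1\right) 29\right)\right) - \frac{6}{7} = \left(2 + \left(-29\right)^{2} - 468 - -522 + 26 \left(-29\right)\right) - \frac{6}{7} = \left(2 + 841 - 468 + 522 - 754\right) - \frac{6}{7} = 143 - \frac{6}{7} = \frac{995}{7}$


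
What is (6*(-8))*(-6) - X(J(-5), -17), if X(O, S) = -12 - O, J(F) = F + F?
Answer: 290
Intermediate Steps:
J(F) = 2*F
(6*(-8))*(-6) - X(J(-5), -17) = (6*(-8))*(-6) - (-12 - 2*(-5)) = -48*(-6) - (-12 - 1*(-10)) = 288 - (-12 + 10) = 288 - 1*(-2) = 288 + 2 = 290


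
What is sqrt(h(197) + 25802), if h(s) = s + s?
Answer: 2*sqrt(6549) ≈ 161.85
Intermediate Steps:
h(s) = 2*s
sqrt(h(197) + 25802) = sqrt(2*197 + 25802) = sqrt(394 + 25802) = sqrt(26196) = 2*sqrt(6549)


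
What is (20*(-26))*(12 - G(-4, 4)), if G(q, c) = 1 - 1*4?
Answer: -7800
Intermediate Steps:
G(q, c) = -3 (G(q, c) = 1 - 4 = -3)
(20*(-26))*(12 - G(-4, 4)) = (20*(-26))*(12 - 1*(-3)) = -520*(12 + 3) = -520*15 = -7800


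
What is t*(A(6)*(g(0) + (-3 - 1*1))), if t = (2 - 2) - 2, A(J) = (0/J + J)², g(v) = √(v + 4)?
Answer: 144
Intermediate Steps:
g(v) = √(4 + v)
A(J) = J² (A(J) = (0 + J)² = J²)
t = -2 (t = 0 - 2 = -2)
t*(A(6)*(g(0) + (-3 - 1*1))) = -2*6²*(√(4 + 0) + (-3 - 1*1)) = -72*(√4 + (-3 - 1)) = -72*(2 - 4) = -72*(-2) = -2*(-72) = 144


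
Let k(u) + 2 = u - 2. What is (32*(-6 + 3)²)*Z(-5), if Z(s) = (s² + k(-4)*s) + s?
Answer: 17280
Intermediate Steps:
k(u) = -4 + u (k(u) = -2 + (u - 2) = -2 + (-2 + u) = -4 + u)
Z(s) = s² - 7*s (Z(s) = (s² + (-4 - 4)*s) + s = (s² - 8*s) + s = s² - 7*s)
(32*(-6 + 3)²)*Z(-5) = (32*(-6 + 3)²)*(-5*(-7 - 5)) = (32*(-3)²)*(-5*(-12)) = (32*9)*60 = 288*60 = 17280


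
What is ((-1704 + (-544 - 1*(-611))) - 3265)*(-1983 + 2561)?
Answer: -2833356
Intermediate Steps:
((-1704 + (-544 - 1*(-611))) - 3265)*(-1983 + 2561) = ((-1704 + (-544 + 611)) - 3265)*578 = ((-1704 + 67) - 3265)*578 = (-1637 - 3265)*578 = -4902*578 = -2833356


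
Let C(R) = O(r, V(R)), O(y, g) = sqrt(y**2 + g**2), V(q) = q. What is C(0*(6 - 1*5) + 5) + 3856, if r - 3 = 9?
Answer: 3869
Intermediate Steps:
r = 12 (r = 3 + 9 = 12)
O(y, g) = sqrt(g**2 + y**2)
C(R) = sqrt(144 + R**2) (C(R) = sqrt(R**2 + 12**2) = sqrt(R**2 + 144) = sqrt(144 + R**2))
C(0*(6 - 1*5) + 5) + 3856 = sqrt(144 + (0*(6 - 1*5) + 5)**2) + 3856 = sqrt(144 + (0*(6 - 5) + 5)**2) + 3856 = sqrt(144 + (0*1 + 5)**2) + 3856 = sqrt(144 + (0 + 5)**2) + 3856 = sqrt(144 + 5**2) + 3856 = sqrt(144 + 25) + 3856 = sqrt(169) + 3856 = 13 + 3856 = 3869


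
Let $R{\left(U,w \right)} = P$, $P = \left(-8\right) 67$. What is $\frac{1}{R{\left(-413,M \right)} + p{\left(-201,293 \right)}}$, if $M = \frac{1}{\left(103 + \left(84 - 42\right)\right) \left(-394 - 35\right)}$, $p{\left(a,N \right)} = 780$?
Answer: $\frac{1}{244} \approx 0.0040984$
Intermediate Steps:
$P = -536$
$M = - \frac{1}{62205}$ ($M = \frac{1}{\left(103 + \left(84 - 42\right)\right) \left(-429\right)} = \frac{1}{\left(103 + 42\right) \left(-429\right)} = \frac{1}{145 \left(-429\right)} = \frac{1}{-62205} = - \frac{1}{62205} \approx -1.6076 \cdot 10^{-5}$)
$R{\left(U,w \right)} = -536$
$\frac{1}{R{\left(-413,M \right)} + p{\left(-201,293 \right)}} = \frac{1}{-536 + 780} = \frac{1}{244}$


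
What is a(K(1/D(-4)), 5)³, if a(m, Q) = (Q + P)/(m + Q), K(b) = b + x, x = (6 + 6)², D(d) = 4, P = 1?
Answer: 512/7880599 ≈ 6.4970e-5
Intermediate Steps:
x = 144 (x = 12² = 144)
K(b) = 144 + b (K(b) = b + 144 = 144 + b)
a(m, Q) = (1 + Q)/(Q + m) (a(m, Q) = (Q + 1)/(m + Q) = (1 + Q)/(Q + m))
a(K(1/D(-4)), 5)³ = ((1 + 5)/(5 + (144 + 1/4)))³ = (6/(5 + (144 + 1*(¼))))³ = (6/(5 + (144 + ¼)))³ = (6/(5 + 577/4))³ = (6/(597/4))³ = ((4/597)*6)³ = (8/199)³ = 512/7880599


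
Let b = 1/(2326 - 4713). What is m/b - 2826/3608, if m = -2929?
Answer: 12612706079/1804 ≈ 6.9915e+6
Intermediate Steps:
b = -1/2387 (b = 1/(-2387) = -1/2387 ≈ -0.00041894)
m/b - 2826/3608 = -2929/(-1/2387) - 2826/3608 = -2929*(-2387) - 2826*1/3608 = 6991523 - 1413/1804 = 12612706079/1804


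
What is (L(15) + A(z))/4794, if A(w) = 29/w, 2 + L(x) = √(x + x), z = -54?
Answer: -137/258876 + √30/4794 ≈ 0.00061331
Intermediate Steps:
L(x) = -2 + √2*√x (L(x) = -2 + √(x + x) = -2 + √(2*x) = -2 + √2*√x)
(L(15) + A(z))/4794 = ((-2 + √2*√15) + 29/(-54))/4794 = ((-2 + √30) + 29*(-1/54))*(1/4794) = ((-2 + √30) - 29/54)*(1/4794) = (-137/54 + √30)*(1/4794) = -137/258876 + √30/4794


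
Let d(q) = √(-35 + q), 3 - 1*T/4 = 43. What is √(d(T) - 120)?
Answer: √(-120 + I*√195) ≈ 0.6363 + 10.973*I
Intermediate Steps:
T = -160 (T = 12 - 4*43 = 12 - 172 = -160)
√(d(T) - 120) = √(√(-35 - 160) - 120) = √(√(-195) - 120) = √(I*√195 - 120) = √(-120 + I*√195)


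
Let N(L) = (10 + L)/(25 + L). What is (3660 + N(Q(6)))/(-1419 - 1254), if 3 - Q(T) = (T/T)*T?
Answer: -80527/58806 ≈ -1.3694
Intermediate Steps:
Q(T) = 3 - T (Q(T) = 3 - T/T*T = 3 - T)
N(L) = (10 + L)/(25 + L)
(3660 + N(Q(6)))/(-1419 - 1254) = (3660 + (10 + (3 - 1*6))/(25 + (3 - 1*6)))/(-1419 - 1254) = (3660 + (10 + (3 - 6))/(25 + (3 - 6)))/(-2673) = (3660 + (10 - 3)/(25 - 3))*(-1/2673) = (3660 + 7/22)*(-1/2673) = (80527/22)*(-1/2673) = -80527/58806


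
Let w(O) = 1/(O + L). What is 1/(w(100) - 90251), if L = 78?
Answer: -178/16064677 ≈ -1.1080e-5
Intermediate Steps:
w(O) = 1/(78 + O) (w(O) = 1/(O + 78) = 1/(78 + O))
1/(w(100) - 90251) = 1/(1/(78 + 100) - 90251) = 1/(1/178 - 90251) = 1/(-16064677/178) = -178/16064677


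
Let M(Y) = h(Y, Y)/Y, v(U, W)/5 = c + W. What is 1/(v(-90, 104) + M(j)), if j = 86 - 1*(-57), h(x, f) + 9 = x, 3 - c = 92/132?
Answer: 429/228422 ≈ 0.0018781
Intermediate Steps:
c = 76/33 (c = 3 - 92/132 = 3 - 1*23/33 = 3 - 23/33 = 76/33 ≈ 2.3030)
h(x, f) = -9 + x
v(U, W) = 380/33 + 5*W (v(U, W) = 5*(76/33 + W) = 380/33 + 5*W)
j = 143 (j = 86 + 57 = 143)
M(Y) = (-9 + Y)/Y
1/(v(-90, 104) + M(j)) = 1/((380/33 + 5*104) + (-9 + 143)/143) = 1/((380/33 + 520) + (1/143)*134) = 1/(17540/33 + 134/143) = 1/(228422/429) = 429/228422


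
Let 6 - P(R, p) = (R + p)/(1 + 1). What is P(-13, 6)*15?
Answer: 285/2 ≈ 142.50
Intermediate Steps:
P(R, p) = 6 - R/2 - p/2 (P(R, p) = 6 - (R + p)/(1 + 1) = 6 - (R + p)/2 = 6 - (R/2 + p/2) = 6 + (-R/2 - p/2) = 6 - R/2 - p/2)
P(-13, 6)*15 = (6 - ½*(-13) - ½*6)*15 = (6 + 13/2 - 3)*15 = (19/2)*15 = 285/2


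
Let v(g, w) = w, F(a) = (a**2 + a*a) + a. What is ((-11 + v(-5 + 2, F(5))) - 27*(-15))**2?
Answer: 201601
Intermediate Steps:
F(a) = a + 2*a**2 (F(a) = (a**2 + a**2) + a = 2*a**2 + a = a + 2*a**2)
((-11 + v(-5 + 2, F(5))) - 27*(-15))**2 = ((-11 + 5*(1 + 2*5)) - 27*(-15))**2 = ((-11 + 5*(1 + 10)) + 405)**2 = ((-11 + 5*11) + 405)**2 = ((-11 + 55) + 405)**2 = (44 + 405)**2 = 449**2 = 201601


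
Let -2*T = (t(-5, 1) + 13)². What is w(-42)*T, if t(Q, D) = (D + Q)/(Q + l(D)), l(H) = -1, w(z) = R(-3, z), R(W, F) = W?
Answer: 1681/6 ≈ 280.17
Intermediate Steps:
w(z) = -3
t(Q, D) = (D + Q)/(-1 + Q) (t(Q, D) = (D + Q)/(Q - 1) = (D + Q)/(-1 + Q))
T = -1681/18 (T = -((1 - 5)/(-1 - 5) + 13)²/2 = -(-4/(-6) + 13)²/2 = -(-⅙*(-4) + 13)²/2 = -(⅔ + 13)²/2 = -(41/3)²/2 = -½*1681/9 = -1681/18 ≈ -93.389)
w(-42)*T = -3*(-1681/18) = 1681/6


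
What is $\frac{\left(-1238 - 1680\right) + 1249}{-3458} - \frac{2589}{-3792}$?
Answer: $\frac{2546935}{2185456} \approx 1.1654$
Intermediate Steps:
$\frac{\left(-1238 - 1680\right) + 1249}{-3458} - \frac{2589}{-3792} = \left(-2918 + 1249\right) \left(- \frac{1}{3458}\right) - - \frac{863}{1264} = \left(-1669\right) \left(- \frac{1}{3458}\right) + \frac{863}{1264} = \frac{1669}{3458} + \frac{863}{1264} = \frac{2546935}{2185456}$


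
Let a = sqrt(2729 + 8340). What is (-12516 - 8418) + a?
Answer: -20934 + sqrt(11069) ≈ -20829.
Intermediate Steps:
a = sqrt(11069) ≈ 105.21
(-12516 - 8418) + a = (-12516 - 8418) + sqrt(11069) = -20934 + sqrt(11069)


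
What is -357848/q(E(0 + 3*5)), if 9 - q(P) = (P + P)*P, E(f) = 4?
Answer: 357848/23 ≈ 15559.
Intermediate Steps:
q(P) = 9 - 2*P² (q(P) = 9 - (P + P)*P = 9 - 2*P*P = 9 - 2*P²)
-357848/q(E(0 + 3*5)) = -357848/(9 - 2*4²) = -357848/(9 - 2*16) = -357848/(9 - 32) = -357848/(-23) = -357848*(-1/23) = 357848/23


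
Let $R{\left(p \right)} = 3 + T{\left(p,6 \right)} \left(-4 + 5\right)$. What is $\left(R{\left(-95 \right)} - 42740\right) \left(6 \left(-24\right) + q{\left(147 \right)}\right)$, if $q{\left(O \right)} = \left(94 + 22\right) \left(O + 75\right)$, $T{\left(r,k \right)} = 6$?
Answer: $-1094255448$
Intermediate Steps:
$q{\left(O \right)} = 8700 + 116 O$ ($q{\left(O \right)} = 116 \left(75 + O\right) = 8700 + 116 O$)
$R{\left(p \right)} = 9$ ($R{\left(p \right)} = 3 + 6 \left(-4 + 5\right) = 3 + 6 \cdot 1 = 3 + 6 = 9$)
$\left(R{\left(-95 \right)} - 42740\right) \left(6 \left(-24\right) + q{\left(147 \right)}\right) = \left(9 - 42740\right) \left(6 \left(-24\right) + \left(8700 + 116 \cdot 147\right)\right) = - 42731 \left(-144 + \left(8700 + 17052\right)\right) = - 42731 \left(-144 + 25752\right) = \left(-42731\right) 25608 = -1094255448$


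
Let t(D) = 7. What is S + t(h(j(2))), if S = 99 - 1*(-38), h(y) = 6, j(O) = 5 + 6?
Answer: 144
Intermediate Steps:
j(O) = 11
S = 137 (S = 99 + 38 = 137)
S + t(h(j(2))) = 137 + 7 = 144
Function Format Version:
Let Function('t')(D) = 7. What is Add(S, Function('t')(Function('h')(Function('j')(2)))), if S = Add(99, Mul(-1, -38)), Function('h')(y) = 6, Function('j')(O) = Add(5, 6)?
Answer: 144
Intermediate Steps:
Function('j')(O) = 11
S = 137 (S = Add(99, 38) = 137)
Add(S, Function('t')(Function('h')(Function('j')(2)))) = Add(137, 7) = 144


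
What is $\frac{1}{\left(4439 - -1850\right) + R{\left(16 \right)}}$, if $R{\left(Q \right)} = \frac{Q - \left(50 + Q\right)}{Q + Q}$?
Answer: $\frac{16}{100599} \approx 0.00015905$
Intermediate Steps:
$R{\left(Q \right)} = - \frac{25}{Q}$ ($R{\left(Q \right)} = - \frac{50}{2 Q} = - 50 \frac{1}{2 Q} = - \frac{25}{Q}$)
$\frac{1}{\left(4439 - -1850\right) + R{\left(16 \right)}} = \frac{1}{\left(4439 - -1850\right) - \frac{25}{16}} = \frac{1}{\left(4439 + 1850\right) - \frac{25}{16}} = \frac{1}{6289 - \frac{25}{16}} = \frac{1}{\frac{100599}{16}} = \frac{16}{100599}$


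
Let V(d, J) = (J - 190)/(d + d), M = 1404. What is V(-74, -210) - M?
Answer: -51848/37 ≈ -1401.3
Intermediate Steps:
V(d, J) = (-190 + J)/(2*d) (V(d, J) = (-190 + J)/((2*d)) = (-190 + J)*(1/(2*d)) = (-190 + J)/(2*d))
V(-74, -210) - M = (½)*(-190 - 210)/(-74) - 1*1404 = (½)*(-1/74)*(-400) - 1404 = 100/37 - 1404 = -51848/37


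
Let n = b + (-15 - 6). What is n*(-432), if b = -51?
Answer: 31104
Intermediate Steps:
n = -72 (n = -51 + (-15 - 6) = -51 - 21 = -72)
n*(-432) = -72*(-432) = 31104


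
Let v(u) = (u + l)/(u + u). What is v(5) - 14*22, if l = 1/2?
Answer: -6149/20 ≈ -307.45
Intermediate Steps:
l = ½ ≈ 0.50000
v(u) = (½ + u)/(2*u) (v(u) = (u + ½)/(u + u) = (½ + u)/((2*u)) = (½ + u)*(1/(2*u)) = (½ + u)/(2*u))
v(5) - 14*22 = (¼)*(1 + 2*5)/5 - 14*22 = (¼)*(⅕)*(1 + 10) - 308 = (¼)*(⅕)*11 - 308 = 11/20 - 308 = -6149/20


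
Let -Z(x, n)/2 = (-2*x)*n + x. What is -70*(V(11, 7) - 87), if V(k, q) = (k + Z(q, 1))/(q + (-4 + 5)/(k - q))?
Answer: 169610/29 ≈ 5848.6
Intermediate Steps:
Z(x, n) = -2*x + 4*n*x (Z(x, n) = -2*((-2*x)*n + x) = -2*(-2*n*x + x) = -2*(x - 2*n*x) = -2*x + 4*n*x)
V(k, q) = (k + 2*q)/(q + 1/(k - q)) (V(k, q) = (k + 2*q*(-1 + 2*1))/(q + (-4 + 5)/(k - q)) = (k + 2*q*(-1 + 2))/(q + 1/(k - q)) = (k + 2*q*1)/(q + 1/(k - q)) = (k + 2*q)/(q + 1/(k - q)))
-70*(V(11, 7) - 87) = -70*((11² - 2*7² + 11*7)/(1 - 1*7² + 11*7) - 87) = -70*((121 - 2*49 + 77)/(1 - 1*49 + 77) - 87) = -70*((121 - 98 + 77)/(1 - 49 + 77) - 87) = -70*(100/29 - 87) = -70*(-2423/29) = 169610/29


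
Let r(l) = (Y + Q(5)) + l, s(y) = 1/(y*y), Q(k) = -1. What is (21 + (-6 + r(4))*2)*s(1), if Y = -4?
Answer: 7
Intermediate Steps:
s(y) = y**(-2)
r(l) = -5 + l (r(l) = (-4 - 1) + l = -5 + l)
(21 + (-6 + r(4))*2)*s(1) = (21 + (-6 + (-5 + 4))*2)/1**2 = (21 + (-6 - 1)*2)*1 = (21 - 7*2)*1 = (21 - 14)*1 = 7*1 = 7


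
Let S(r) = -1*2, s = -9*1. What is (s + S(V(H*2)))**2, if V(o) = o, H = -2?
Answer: 121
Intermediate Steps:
s = -9
S(r) = -2
(s + S(V(H*2)))**2 = (-9 - 2)**2 = (-11)**2 = 121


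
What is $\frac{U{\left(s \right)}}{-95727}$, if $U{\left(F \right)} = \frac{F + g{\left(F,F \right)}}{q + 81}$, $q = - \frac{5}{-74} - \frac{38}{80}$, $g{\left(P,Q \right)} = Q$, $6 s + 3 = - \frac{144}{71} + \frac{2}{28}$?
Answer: $\frac{3645980}{17024281804089} \approx 2.1416 \cdot 10^{-7}$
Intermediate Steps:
$s = - \frac{4927}{5964}$ ($s = - \frac{1}{2} + \frac{- \frac{144}{71} + \frac{2}{28}}{6} = - \frac{1}{2} + \frac{\left(-144\right) \frac{1}{71} + 2 \cdot \frac{1}{28}}{6} = - \frac{1}{2} + \frac{- \frac{144}{71} + \frac{1}{14}}{6} = - \frac{1}{2} + \frac{1}{6} \left(- \frac{1945}{994}\right) = - \frac{1}{2} - \frac{1945}{5964} = - \frac{4927}{5964} \approx -0.82612$)
$q = - \frac{603}{1480}$ ($q = \left(-5\right) \left(- \frac{1}{74}\right) - \frac{19}{40} = \frac{5}{74} - \frac{19}{40} = - \frac{603}{1480} \approx -0.40743$)
$U{\left(F \right)} = \frac{2960 F}{119277}$ ($U{\left(F \right)} = \frac{F + F}{- \frac{603}{1480} + 81} = \frac{2 F}{\frac{119277}{1480}} = 2 F \frac{1480}{119277} = \frac{2960 F}{119277}$)
$\frac{U{\left(s \right)}}{-95727} = \frac{\frac{2960}{119277} \left(- \frac{4927}{5964}\right)}{-95727} = \left(- \frac{3645980}{177842007}\right) \left(- \frac{1}{95727}\right) = \frac{3645980}{17024281804089}$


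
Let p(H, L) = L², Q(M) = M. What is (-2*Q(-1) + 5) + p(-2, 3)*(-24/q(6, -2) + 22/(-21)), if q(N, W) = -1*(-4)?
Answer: -395/7 ≈ -56.429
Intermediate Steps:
q(N, W) = 4
(-2*Q(-1) + 5) + p(-2, 3)*(-24/q(6, -2) + 22/(-21)) = (-2*(-1) + 5) + 3²*(-24/4 + 22/(-21)) = (2 + 5) + 9*(-24*¼ + 22*(-1/21)) = 7 + 9*(-6 - 22/21) = 7 + 9*(-148/21) = 7 - 444/7 = -395/7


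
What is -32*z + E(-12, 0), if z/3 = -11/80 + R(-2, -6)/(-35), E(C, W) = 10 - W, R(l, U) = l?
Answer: 124/7 ≈ 17.714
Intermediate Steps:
z = -27/112 (z = 3*(-11/80 - 2/(-35)) = 3*(-11*1/80 - 2*(-1/35)) = 3*(-11/80 + 2/35) = 3*(-9/112) = -27/112 ≈ -0.24107)
-32*z + E(-12, 0) = -32*(-27/112) + (10 - 1*0) = 54/7 + (10 + 0) = 54/7 + 10 = 124/7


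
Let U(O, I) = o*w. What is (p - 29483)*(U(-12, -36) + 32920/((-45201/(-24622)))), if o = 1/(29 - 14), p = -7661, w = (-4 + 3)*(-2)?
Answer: -11579817245392/17385 ≈ -6.6608e+8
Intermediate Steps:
w = 2 (w = -1*(-2) = 2)
o = 1/15 ≈ 0.066667
U(O, I) = 2/15 (U(O, I) = (1/15)*2 = 2/15)
(p - 29483)*(U(-12, -36) + 32920/((-45201/(-24622)))) = (-7661 - 29483)*(2/15 + 32920/((-45201/(-24622)))) = -37144*(2/15 + 32920/((-45201*(-1/24622)))) = -37144*(2/15 + 32920/(3477/1894)) = -37144*(2/15 + 32920*(1894/3477)) = -37144*(2/15 + 62350480/3477) = -37144*311754718/17385 = -11579817245392/17385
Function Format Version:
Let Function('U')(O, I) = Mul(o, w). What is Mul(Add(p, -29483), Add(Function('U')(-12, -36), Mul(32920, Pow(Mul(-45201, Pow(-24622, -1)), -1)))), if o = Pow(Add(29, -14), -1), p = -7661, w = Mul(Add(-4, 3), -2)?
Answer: Rational(-11579817245392, 17385) ≈ -6.6608e+8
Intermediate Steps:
w = 2 (w = Mul(-1, -2) = 2)
o = Rational(1, 15) (o = Pow(15, -1) = Rational(1, 15) ≈ 0.066667)
Function('U')(O, I) = Rational(2, 15) (Function('U')(O, I) = Mul(Rational(1, 15), 2) = Rational(2, 15))
Mul(Add(p, -29483), Add(Function('U')(-12, -36), Mul(32920, Pow(Mul(-45201, Pow(-24622, -1)), -1)))) = Mul(Add(-7661, -29483), Add(Rational(2, 15), Mul(32920, Pow(Mul(-45201, Pow(-24622, -1)), -1)))) = Mul(-37144, Add(Rational(2, 15), Mul(32920, Pow(Mul(-45201, Rational(-1, 24622)), -1)))) = Mul(-37144, Add(Rational(2, 15), Mul(32920, Pow(Rational(3477, 1894), -1)))) = Mul(-37144, Add(Rational(2, 15), Mul(32920, Rational(1894, 3477)))) = Mul(-37144, Add(Rational(2, 15), Rational(62350480, 3477))) = Mul(-37144, Rational(311754718, 17385)) = Rational(-11579817245392, 17385)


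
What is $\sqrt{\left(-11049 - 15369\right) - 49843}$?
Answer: $i \sqrt{76261} \approx 276.15 i$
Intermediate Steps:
$\sqrt{\left(-11049 - 15369\right) - 49843} = \sqrt{-26418 - 49843} = \sqrt{-76261} = i \sqrt{76261}$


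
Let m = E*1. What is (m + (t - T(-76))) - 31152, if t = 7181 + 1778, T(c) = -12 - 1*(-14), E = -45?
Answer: -22240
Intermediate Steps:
T(c) = 2 (T(c) = -12 + 14 = 2)
m = -45 (m = -45*1 = -45)
t = 8959
(m + (t - T(-76))) - 31152 = (-45 + (8959 - 1*2)) - 31152 = (-45 + (8959 - 2)) - 31152 = (-45 + 8957) - 31152 = 8912 - 31152 = -22240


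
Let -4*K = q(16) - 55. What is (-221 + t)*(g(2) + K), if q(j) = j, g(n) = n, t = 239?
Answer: 423/2 ≈ 211.50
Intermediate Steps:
K = 39/4 (K = -(16 - 55)/4 = -¼*(-39) = 39/4 ≈ 9.7500)
(-221 + t)*(g(2) + K) = (-221 + 239)*(2 + 39/4) = 18*(47/4) = 423/2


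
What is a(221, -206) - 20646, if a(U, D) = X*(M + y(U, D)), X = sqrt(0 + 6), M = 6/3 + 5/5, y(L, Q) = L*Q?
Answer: -20646 - 45523*sqrt(6) ≈ -1.3215e+5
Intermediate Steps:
M = 3 (M = 6*(1/3) + 5*(1/5) = 2 + 1 = 3)
X = sqrt(6) ≈ 2.4495
a(U, D) = sqrt(6)*(3 + D*U) (a(U, D) = sqrt(6)*(3 + U*D) = sqrt(6)*(3 + D*U))
a(221, -206) - 20646 = sqrt(6)*(3 - 206*221) - 20646 = sqrt(6)*(3 - 45526) - 20646 = sqrt(6)*(-45523) - 20646 = -45523*sqrt(6) - 20646 = -20646 - 45523*sqrt(6)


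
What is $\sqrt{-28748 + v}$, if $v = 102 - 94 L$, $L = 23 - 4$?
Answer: $4 i \sqrt{1902} \approx 174.45 i$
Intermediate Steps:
$L = 19$
$v = -1684$ ($v = 102 - 1786 = -1684$)
$\sqrt{-28748 + v} = \sqrt{-28748 - 1684} = \sqrt{-30432} = 4 i \sqrt{1902}$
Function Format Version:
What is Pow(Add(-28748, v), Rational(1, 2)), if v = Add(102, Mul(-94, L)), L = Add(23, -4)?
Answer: Mul(4, I, Pow(1902, Rational(1, 2))) ≈ Mul(174.45, I)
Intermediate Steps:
L = 19
v = -1684 (v = Add(102, Mul(-94, 19)) = Add(102, -1786) = -1684)
Pow(Add(-28748, v), Rational(1, 2)) = Pow(Add(-28748, -1684), Rational(1, 2)) = Pow(-30432, Rational(1, 2)) = Mul(4, I, Pow(1902, Rational(1, 2)))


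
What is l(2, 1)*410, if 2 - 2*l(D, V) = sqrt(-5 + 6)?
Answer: 205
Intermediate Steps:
l(D, V) = 1/2 (l(D, V) = 1 - sqrt(-5 + 6)/2 = 1 - sqrt(1)/2 = 1 - 1/2*1 = 1 - 1/2 = 1/2)
l(2, 1)*410 = (1/2)*410 = 205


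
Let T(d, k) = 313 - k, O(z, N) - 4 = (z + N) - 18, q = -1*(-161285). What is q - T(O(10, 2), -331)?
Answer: 160641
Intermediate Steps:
q = 161285
O(z, N) = -14 + N + z (O(z, N) = 4 + ((z + N) - 18) = 4 + ((N + z) - 18) = 4 + (-18 + N + z) = -14 + N + z)
q - T(O(10, 2), -331) = 161285 - (313 - 1*(-331)) = 161285 - (313 + 331) = 161285 - 1*644 = 161285 - 644 = 160641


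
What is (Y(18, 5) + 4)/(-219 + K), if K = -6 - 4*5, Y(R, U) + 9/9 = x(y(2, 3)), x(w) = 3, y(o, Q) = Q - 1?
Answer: -6/245 ≈ -0.024490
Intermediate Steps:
y(o, Q) = -1 + Q
Y(R, U) = 2 (Y(R, U) = -1 + 3 = 2)
K = -26 (K = -6 - 20 = -26)
(Y(18, 5) + 4)/(-219 + K) = (2 + 4)/(-219 - 26) = 6/(-245) = 6*(-1/245) = -6/245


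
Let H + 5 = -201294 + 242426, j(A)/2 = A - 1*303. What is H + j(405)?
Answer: 41331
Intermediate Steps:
j(A) = -606 + 2*A (j(A) = 2*(A - 1*303) = 2*(A - 303) = 2*(-303 + A) = -606 + 2*A)
H = 41127 (H = -5 + (-201294 + 242426) = -5 + 41132 = 41127)
H + j(405) = 41127 + (-606 + 2*405) = 41127 + (-606 + 810) = 41127 + 204 = 41331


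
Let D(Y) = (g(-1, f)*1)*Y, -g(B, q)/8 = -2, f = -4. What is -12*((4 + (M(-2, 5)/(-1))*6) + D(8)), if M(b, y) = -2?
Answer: -1728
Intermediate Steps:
g(B, q) = 16 (g(B, q) = -8*(-2) = 16)
D(Y) = 16*Y (D(Y) = (16*1)*Y = 16*Y)
-12*((4 + (M(-2, 5)/(-1))*6) + D(8)) = -12*((4 - 2/(-1)*6) + 16*8) = -12*((4 - 2*(-1)*6) + 128) = -12*((4 + 2*6) + 128) = -12*((4 + 12) + 128) = -12*(16 + 128) = -12*144 = -1728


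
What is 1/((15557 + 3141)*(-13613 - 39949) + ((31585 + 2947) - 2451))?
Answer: -1/1001470195 ≈ -9.9853e-10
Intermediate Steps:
1/((15557 + 3141)*(-13613 - 39949) + ((31585 + 2947) - 2451)) = 1/(18698*(-53562) + (34532 - 2451)) = 1/(-1001502276 + 32081) = 1/(-1001470195) = -1/1001470195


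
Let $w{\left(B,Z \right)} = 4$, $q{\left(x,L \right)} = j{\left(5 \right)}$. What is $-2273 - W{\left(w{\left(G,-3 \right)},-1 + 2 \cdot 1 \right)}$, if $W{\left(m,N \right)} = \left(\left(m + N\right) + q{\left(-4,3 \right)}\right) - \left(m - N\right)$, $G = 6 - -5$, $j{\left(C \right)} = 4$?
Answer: $-2279$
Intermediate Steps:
$G = 11$ ($G = 6 + 5 = 11$)
$q{\left(x,L \right)} = 4$
$W{\left(m,N \right)} = 4 + 2 N$ ($W{\left(m,N \right)} = \left(\left(m + N\right) + 4\right) - \left(m - N\right) = \left(\left(N + m\right) + 4\right) + \left(N - m\right) = \left(4 + N + m\right) + \left(N - m\right) = 4 + 2 N$)
$-2273 - W{\left(w{\left(G,-3 \right)},-1 + 2 \cdot 1 \right)} = -2273 - \left(4 + 2 \left(-1 + 2 \cdot 1\right)\right) = -2273 - \left(4 + 2 \left(-1 + 2\right)\right) = -2273 - \left(4 + 2 \cdot 1\right) = -2273 - \left(4 + 2\right) = -2273 - 6 = -2279$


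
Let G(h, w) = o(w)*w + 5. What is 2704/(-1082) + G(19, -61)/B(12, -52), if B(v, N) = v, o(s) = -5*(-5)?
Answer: -209636/1623 ≈ -129.17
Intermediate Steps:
o(s) = 25
G(h, w) = 5 + 25*w (G(h, w) = 25*w + 5 = 5 + 25*w)
2704/(-1082) + G(19, -61)/B(12, -52) = 2704/(-1082) + (5 + 25*(-61))/12 = 2704*(-1/1082) + (5 - 1525)*(1/12) = -1352/541 - 1520*1/12 = -1352/541 - 380/3 = -209636/1623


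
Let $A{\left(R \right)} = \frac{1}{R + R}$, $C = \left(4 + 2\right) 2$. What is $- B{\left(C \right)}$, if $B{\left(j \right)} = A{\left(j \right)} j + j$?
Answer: $- \frac{25}{2} \approx -12.5$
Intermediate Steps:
$C = 12$ ($C = 6 \cdot 2 = 12$)
$A{\left(R \right)} = \frac{1}{2 R}$
$B{\left(j \right)} = \frac{1}{2} + j$ ($B{\left(j \right)} = \frac{1}{2 j} j + j = \frac{1}{2} + j$)
$- B{\left(C \right)} = - (\frac{1}{2} + 12) = \left(-1\right) \frac{25}{2} = - \frac{25}{2}$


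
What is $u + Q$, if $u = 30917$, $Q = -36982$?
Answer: $-6065$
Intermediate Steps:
$u + Q = 30917 - 36982 = -6065$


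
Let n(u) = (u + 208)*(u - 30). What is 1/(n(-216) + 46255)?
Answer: 1/48223 ≈ 2.0737e-5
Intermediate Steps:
n(u) = (-30 + u)*(208 + u) (n(u) = (208 + u)*(-30 + u) = (-30 + u)*(208 + u))
1/(n(-216) + 46255) = 1/((-6240 + (-216)² + 178*(-216)) + 46255) = 1/((-6240 + 46656 - 38448) + 46255) = 1/(1968 + 46255) = 1/48223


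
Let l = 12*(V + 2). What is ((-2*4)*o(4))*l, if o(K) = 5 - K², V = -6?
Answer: -4224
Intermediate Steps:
l = -48 (l = 12*(-6 + 2) = 12*(-4) = -48)
((-2*4)*o(4))*l = ((-2*4)*(5 - 1*4²))*(-48) = -8*(5 - 1*16)*(-48) = -8*(5 - 16)*(-48) = -8*(-11)*(-48) = 88*(-48) = -4224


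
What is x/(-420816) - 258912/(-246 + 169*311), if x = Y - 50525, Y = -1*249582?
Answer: -93254814701/22014147408 ≈ -4.2361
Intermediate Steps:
Y = -249582
x = -300107 (x = -249582 - 50525 = -300107)
x/(-420816) - 258912/(-246 + 169*311) = -300107/(-420816) - 258912/(-246 + 169*311) = -300107*(-1/420816) - 258912/(-246 + 52559) = 300107/420816 - 258912/52313 = -93254814701/22014147408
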